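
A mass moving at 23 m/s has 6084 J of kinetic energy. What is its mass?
m = 2·KE/v² = 2·6084/(23)² = 23.0 kg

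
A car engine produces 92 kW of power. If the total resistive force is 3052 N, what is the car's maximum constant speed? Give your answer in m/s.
P = Fv ⇒ v = P/F = 92000 W/3052.0 N = 30.14 m/s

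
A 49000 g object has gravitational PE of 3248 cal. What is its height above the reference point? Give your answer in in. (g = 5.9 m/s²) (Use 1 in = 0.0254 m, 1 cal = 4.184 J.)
Convert to SI: m = 49.0 kg, PE = 13589.6 J
h = PE/(mg) = 13589.6/(49.0·5.9) = 47.0067 m = 1851 in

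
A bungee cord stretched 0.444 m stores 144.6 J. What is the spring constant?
k = 2·PE/x² = 2·144.6/(0.444)² = 1467 N/m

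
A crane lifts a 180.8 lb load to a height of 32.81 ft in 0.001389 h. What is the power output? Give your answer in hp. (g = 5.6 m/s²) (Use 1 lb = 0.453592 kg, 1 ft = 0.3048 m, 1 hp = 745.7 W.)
Convert to SI: m = 82.0094 kg, h = 10.0005 m, t = 5.0004 s
P = mgh/t = (82.0094)(5.6)(10.0005)/5.0004 = 918.477 W = 1.232 hp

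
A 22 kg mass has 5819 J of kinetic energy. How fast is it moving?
v = √(2·KE/m) = √(2·5819/22) = 23.0 m/s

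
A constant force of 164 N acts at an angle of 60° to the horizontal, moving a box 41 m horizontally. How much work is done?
W = F·d·cosθ = (164)(41)cos(60°) = 3362 J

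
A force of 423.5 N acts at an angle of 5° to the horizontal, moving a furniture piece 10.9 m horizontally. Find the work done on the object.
W = F·d·cosθ = (423.5)(10.9)cos(5°) = 4599 J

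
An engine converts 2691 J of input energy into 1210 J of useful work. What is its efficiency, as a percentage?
η = W_out/W_in = 1210/2691 = 44.96%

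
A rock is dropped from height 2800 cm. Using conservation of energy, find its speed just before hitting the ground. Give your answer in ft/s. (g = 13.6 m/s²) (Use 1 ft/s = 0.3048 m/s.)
Convert to SI: h = 28.0 m
mgh = ½mv² ⇒ v = √(2gh) = √(2·13.6·28.0) = 27.5971 m/s = 90.54 ft/s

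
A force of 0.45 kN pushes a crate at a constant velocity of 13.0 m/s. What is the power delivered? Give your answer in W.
Convert to SI: F = 450.0 N, v = 13.0 m/s
P = Fv = (450.0)(13.0) = 5850 W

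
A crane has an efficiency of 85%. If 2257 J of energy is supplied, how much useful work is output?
W_out = η·W_in = 0.85·2257 = 1918.45 J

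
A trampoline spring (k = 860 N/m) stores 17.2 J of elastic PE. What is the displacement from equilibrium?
x = √(2·PE/k) = √(2·17.2/860) = 0.2 m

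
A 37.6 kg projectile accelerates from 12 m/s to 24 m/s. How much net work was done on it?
W = ΔKE = ½m(v₂² − v₁²) = ½(37.6)(24² − 12²) = 8121.6 J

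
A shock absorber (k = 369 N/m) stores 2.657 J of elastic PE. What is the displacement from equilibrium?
x = √(2·PE/k) = √(2·2.657/369) = 0.12 m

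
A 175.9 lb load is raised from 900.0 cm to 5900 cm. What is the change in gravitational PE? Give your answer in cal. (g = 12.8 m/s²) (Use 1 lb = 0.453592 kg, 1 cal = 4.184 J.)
Convert to SI: m = 79.7868 kg, Δh = 50.0 m
ΔPE = mgΔh = (79.7868)(12.8)(50.0) = 51063.6 J = 12200 cal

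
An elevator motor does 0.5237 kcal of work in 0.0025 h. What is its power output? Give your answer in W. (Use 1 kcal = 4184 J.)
Convert to SI: W = 2191.16 J, t = 9.0 s
P = W/t = 2191.16/9.0 = 243.5 W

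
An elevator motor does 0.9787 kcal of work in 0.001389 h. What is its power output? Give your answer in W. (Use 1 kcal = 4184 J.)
Convert to SI: W = 4094.88 J, t = 5.0004 s
P = W/t = 4094.88/5.0004 = 818.9 W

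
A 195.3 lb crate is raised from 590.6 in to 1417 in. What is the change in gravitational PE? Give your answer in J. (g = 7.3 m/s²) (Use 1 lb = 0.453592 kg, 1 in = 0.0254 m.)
Convert to SI: m = 88.5865 kg, Δh = 20.9906 m
ΔPE = mgΔh = (88.5865)(7.3)(20.9906) = 13570 J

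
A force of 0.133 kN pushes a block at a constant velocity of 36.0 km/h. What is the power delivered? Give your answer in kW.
Convert to SI: F = 133.0 N, v = 10.0 m/s
P = Fv = (133.0)(10.0) = 1330.0 W = 1.33 kW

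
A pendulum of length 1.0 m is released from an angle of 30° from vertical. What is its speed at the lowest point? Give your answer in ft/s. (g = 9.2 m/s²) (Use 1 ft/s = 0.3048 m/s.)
h = L(1 − cosθ) = 1.0(1 − cos30°) = 0.133975 m
v = √(2gh) = √(2·9.2·0.133975) = 1.57007 m/s = 5.151 ft/s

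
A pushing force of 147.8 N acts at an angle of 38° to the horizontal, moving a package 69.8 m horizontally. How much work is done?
W = F·d·cosθ = (147.8)(69.8)cos(38°) = 8129 J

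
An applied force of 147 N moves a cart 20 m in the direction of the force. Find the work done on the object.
W = F·d = (147)(20) = 2940 J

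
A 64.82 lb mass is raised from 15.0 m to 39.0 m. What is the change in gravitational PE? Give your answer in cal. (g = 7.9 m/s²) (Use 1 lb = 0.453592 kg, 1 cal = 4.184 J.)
Convert to SI: m = 29.4018 kg, Δh = 24.0 m
ΔPE = mgΔh = (29.4018)(7.9)(24.0) = 5574.59 J = 1332 cal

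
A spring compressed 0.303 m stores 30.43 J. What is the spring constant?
k = 2·PE/x² = 2·30.43/(0.303)² = 662.9 N/m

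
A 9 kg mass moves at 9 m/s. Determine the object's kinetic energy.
KE = ½mv² = ½(9)(9)² = 364.5 J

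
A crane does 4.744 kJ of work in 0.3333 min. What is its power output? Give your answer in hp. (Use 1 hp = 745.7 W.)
Convert to SI: W = 4744.0 J, t = 19.998 s
P = W/t = 4744.0/19.998 = 237.224 W = 0.3181 hp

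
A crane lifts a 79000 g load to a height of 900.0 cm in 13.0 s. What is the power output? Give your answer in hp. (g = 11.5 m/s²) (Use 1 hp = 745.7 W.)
Convert to SI: m = 79.0 kg, h = 9.0 m, t = 13.0 s
P = mgh/t = (79.0)(11.5)(9.0)/13.0 = 628.962 W = 0.8435 hp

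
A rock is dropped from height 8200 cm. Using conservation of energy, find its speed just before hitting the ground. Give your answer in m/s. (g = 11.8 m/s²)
Convert to SI: h = 82.0 m
mgh = ½mv² ⇒ v = √(2gh) = √(2·11.8·82.0) = 43.99 m/s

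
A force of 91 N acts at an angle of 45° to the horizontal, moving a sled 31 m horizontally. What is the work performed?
W = F·d·cosθ = (91)(31)cos(45°) = 1995 J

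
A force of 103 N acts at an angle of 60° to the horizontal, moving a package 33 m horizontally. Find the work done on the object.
W = F·d·cosθ = (103)(33)cos(60°) = 1700 J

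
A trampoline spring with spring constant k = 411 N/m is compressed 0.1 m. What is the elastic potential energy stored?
PE = ½kx² = ½(411)(0.1)² = 2.055 J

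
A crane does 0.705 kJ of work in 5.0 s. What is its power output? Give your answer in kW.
Convert to SI: W = 705.0 J, t = 5.0 s
P = W/t = 705.0/5.0 = 141.0 W = 0.141 kW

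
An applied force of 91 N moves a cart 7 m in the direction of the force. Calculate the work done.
W = F·d = (91)(7) = 637.0 J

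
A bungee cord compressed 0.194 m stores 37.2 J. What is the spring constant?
k = 2·PE/x² = 2·37.2/(0.194)² = 1977 N/m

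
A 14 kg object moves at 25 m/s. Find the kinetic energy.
KE = ½mv² = ½(14)(25)² = 4375.0 J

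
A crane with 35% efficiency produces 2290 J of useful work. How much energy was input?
W_in = W_out/η = 2290/0.35 = 6543 J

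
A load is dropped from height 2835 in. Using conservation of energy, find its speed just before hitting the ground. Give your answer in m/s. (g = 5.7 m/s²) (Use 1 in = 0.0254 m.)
Convert to SI: h = 72.009 m
mgh = ½mv² ⇒ v = √(2gh) = √(2·5.7·72.009) = 28.65 m/s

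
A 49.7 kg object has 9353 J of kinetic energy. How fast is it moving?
v = √(2·KE/m) = √(2·9353/49.7) = 19.4 m/s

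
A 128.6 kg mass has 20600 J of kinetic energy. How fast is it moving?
v = √(2·KE/m) = √(2·20600/128.6) = 17.9 m/s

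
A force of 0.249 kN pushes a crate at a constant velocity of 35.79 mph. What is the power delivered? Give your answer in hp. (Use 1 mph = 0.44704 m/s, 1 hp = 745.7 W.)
Convert to SI: F = 249.0 N, v = 15.9996 m/s
P = Fv = (249.0)(15.9996) = 3983.89 W = 5.342 hp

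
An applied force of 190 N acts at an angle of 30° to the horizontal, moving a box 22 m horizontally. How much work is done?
W = F·d·cosθ = (190)(22)cos(30°) = 3620 J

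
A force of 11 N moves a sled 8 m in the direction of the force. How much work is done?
W = F·d = (11)(8) = 88.0 J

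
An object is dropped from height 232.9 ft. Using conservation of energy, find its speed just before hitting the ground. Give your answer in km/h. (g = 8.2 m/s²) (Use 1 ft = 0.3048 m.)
Convert to SI: h = 70.9879 m
mgh = ½mv² ⇒ v = √(2gh) = √(2·8.2·70.9879) = 34.1204 m/s = 122.8 km/h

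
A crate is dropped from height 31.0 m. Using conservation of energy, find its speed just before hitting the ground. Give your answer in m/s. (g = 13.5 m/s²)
mgh = ½mv² ⇒ v = √(2gh) = √(2·13.5·31.0) = 28.93 m/s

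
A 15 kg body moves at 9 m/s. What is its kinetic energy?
KE = ½mv² = ½(15)(9)² = 607.5 J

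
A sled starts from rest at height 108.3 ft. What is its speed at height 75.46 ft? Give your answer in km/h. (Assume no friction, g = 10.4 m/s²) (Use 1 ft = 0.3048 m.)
Convert to SI: h₁−h₂ = 10.0096 m
mgh₁ = mgh₂ + ½mv² ⇒ v = √(2g(h₁−h₂)) = √(2·10.4·10.0096) = 14.4291 m/s = 51.94 km/h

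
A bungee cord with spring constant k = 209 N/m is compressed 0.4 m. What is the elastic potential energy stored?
PE = ½kx² = ½(209)(0.4)² = 16.72 J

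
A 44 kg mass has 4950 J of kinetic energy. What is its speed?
v = √(2·KE/m) = √(2·4950/44) = 15.0 m/s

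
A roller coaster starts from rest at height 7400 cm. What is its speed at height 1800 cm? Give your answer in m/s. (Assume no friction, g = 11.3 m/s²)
Convert to SI: h₁−h₂ = 56.0 m
mgh₁ = mgh₂ + ½mv² ⇒ v = √(2g(h₁−h₂)) = √(2·11.3·56.0) = 35.58 m/s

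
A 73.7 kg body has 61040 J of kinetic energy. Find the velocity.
v = √(2·KE/m) = √(2·61040/73.7) = 40.7 m/s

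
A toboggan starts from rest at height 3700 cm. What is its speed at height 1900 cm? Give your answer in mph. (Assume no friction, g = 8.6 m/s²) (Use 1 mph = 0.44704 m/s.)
Convert to SI: h₁−h₂ = 18.0 m
mgh₁ = mgh₂ + ½mv² ⇒ v = √(2g(h₁−h₂)) = √(2·8.6·18.0) = 17.5955 m/s = 39.36 mph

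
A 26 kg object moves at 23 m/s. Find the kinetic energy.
KE = ½mv² = ½(26)(23)² = 6877.0 J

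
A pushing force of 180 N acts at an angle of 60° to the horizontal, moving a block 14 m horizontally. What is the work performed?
W = F·d·cosθ = (180)(14)cos(60°) = 1260 J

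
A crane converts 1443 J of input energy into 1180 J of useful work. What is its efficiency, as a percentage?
η = W_out/W_in = 1180/1443 = 81.77%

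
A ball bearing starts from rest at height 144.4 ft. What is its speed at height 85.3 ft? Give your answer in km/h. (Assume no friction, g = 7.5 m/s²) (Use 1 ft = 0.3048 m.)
Convert to SI: h₁−h₂ = 18.0137 m
mgh₁ = mgh₂ + ½mv² ⇒ v = √(2g(h₁−h₂)) = √(2·7.5·18.0137) = 16.4379 m/s = 59.18 km/h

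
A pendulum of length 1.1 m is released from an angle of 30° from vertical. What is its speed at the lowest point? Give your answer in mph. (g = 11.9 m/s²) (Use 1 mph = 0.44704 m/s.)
h = L(1 − cosθ) = 1.1(1 − cos30°) = 0.147372 m
v = √(2gh) = √(2·11.9·0.147372) = 1.87282 m/s = 4.189 mph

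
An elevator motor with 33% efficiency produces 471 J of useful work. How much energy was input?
W_in = W_out/η = 471/0.33 = 1427 J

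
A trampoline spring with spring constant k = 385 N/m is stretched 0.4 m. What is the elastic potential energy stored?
PE = ½kx² = ½(385)(0.4)² = 30.8 J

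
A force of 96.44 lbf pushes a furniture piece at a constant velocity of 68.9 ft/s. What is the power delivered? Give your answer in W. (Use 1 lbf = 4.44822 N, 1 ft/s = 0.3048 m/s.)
Convert to SI: F = 428.986 N, v = 21.0007 m/s
P = Fv = (428.986)(21.0007) = 9009 W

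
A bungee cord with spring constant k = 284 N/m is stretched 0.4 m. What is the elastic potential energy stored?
PE = ½kx² = ½(284)(0.4)² = 22.72 J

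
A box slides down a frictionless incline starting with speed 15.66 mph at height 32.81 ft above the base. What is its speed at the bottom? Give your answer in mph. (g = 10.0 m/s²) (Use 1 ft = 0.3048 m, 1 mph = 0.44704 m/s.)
Convert to SI: v₀ = 7.00065 m/s, h = 10.0005 m
½mv₀² + mgh = ½mv² ⇒ v = √(v₀² + 2gh) = √(7.00065² + 2·10.0·10.0005) = 15.7803 m/s = 35.3 mph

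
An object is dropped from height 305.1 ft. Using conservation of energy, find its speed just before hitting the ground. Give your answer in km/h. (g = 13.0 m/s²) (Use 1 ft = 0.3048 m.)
Convert to SI: h = 92.9945 m
mgh = ½mv² ⇒ v = √(2gh) = √(2·13.0·92.9945) = 49.1717 m/s = 177.0 km/h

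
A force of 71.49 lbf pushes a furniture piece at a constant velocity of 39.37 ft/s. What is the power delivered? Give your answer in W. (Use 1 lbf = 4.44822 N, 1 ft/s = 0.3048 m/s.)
Convert to SI: F = 318.003 N, v = 12.0 m/s
P = Fv = (318.003)(12.0) = 3816 W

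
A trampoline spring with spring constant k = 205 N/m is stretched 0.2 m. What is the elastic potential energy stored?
PE = ½kx² = ½(205)(0.2)² = 4.1 J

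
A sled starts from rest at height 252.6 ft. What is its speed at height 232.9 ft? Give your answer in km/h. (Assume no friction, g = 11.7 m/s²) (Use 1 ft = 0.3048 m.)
Convert to SI: h₁−h₂ = 6.00456 m
mgh₁ = mgh₂ + ½mv² ⇒ v = √(2g(h₁−h₂)) = √(2·11.7·6.00456) = 11.8536 m/s = 42.67 km/h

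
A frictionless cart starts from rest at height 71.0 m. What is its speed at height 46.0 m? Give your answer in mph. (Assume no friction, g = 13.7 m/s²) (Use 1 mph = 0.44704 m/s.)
mgh₁ = mgh₂ + ½mv² ⇒ v = √(2g(h₁−h₂)) = √(2·13.7·25.0) = 26.1725 m/s = 58.55 mph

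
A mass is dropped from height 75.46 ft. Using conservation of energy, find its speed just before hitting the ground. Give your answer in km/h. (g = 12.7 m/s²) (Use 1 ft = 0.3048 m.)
Convert to SI: h = 23.0002 m
mgh = ½mv² ⇒ v = √(2gh) = √(2·12.7·23.0002) = 24.1703 m/s = 87.01 km/h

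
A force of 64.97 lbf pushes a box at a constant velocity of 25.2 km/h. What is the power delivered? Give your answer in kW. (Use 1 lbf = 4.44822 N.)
Convert to SI: F = 289.001 N, v = 7.0 m/s
P = Fv = (289.001)(7.0) = 2023.01 W = 2.023 kW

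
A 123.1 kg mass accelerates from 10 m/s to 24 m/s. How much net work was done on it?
W = ΔKE = ½m(v₂² − v₁²) = ½(123.1)(24² − 10²) = 29297.8 J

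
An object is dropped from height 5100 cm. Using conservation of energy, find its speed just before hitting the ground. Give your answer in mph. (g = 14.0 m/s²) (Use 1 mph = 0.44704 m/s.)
Convert to SI: h = 51.0 m
mgh = ½mv² ⇒ v = √(2gh) = √(2·14.0·51.0) = 37.7889 m/s = 84.53 mph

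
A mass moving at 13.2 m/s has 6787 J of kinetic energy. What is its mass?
m = 2·KE/v² = 2·6787/(13.2)² = 77.9 kg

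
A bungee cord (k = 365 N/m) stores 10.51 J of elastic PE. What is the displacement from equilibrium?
x = √(2·PE/k) = √(2·10.51/365) = 0.24 m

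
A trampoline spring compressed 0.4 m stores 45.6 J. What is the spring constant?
k = 2·PE/x² = 2·45.6/(0.4)² = 570.0 N/m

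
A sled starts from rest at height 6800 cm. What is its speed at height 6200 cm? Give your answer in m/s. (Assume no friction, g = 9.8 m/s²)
Convert to SI: h₁−h₂ = 6.0 m
mgh₁ = mgh₂ + ½mv² ⇒ v = √(2g(h₁−h₂)) = √(2·9.8·6.0) = 10.84 m/s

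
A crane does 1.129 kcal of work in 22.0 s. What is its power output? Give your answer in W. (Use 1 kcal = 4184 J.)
Convert to SI: W = 4723.74 J, t = 22.0 s
P = W/t = 4723.74/22.0 = 214.7 W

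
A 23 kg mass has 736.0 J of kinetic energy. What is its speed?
v = √(2·KE/m) = √(2·736.0/23) = 8.0 m/s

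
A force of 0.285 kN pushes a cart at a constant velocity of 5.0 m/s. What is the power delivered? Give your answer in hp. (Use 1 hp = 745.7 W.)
Convert to SI: F = 285.0 N, v = 5.0 m/s
P = Fv = (285.0)(5.0) = 1425.0 W = 1.911 hp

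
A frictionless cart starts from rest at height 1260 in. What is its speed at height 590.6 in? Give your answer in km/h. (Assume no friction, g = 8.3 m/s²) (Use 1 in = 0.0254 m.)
Convert to SI: h₁−h₂ = 17.0028 m
mgh₁ = mgh₂ + ½mv² ⇒ v = √(2g(h₁−h₂)) = √(2·8.3·17.0028) = 16.8002 m/s = 60.48 km/h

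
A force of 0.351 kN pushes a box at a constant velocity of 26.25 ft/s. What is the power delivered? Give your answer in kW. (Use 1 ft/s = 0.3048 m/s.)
Convert to SI: F = 351.0 N, v = 8.001 m/s
P = Fv = (351.0)(8.001) = 2808.35 W = 2.808 kW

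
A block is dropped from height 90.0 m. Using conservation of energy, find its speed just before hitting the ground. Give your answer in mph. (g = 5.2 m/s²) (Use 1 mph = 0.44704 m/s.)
mgh = ½mv² ⇒ v = √(2gh) = √(2·5.2·90.0) = 30.5941 m/s = 68.44 mph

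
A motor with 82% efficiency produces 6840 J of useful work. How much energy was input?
W_in = W_out/η = 6840/0.82 = 8341 J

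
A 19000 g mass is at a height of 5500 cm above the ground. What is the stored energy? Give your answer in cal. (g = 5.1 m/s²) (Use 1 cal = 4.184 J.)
Convert to SI: m = 19.0 kg, h = 55.0 m
PE = mgh = (19.0)(5.1)(55.0) = 5329.5 J = 1274 cal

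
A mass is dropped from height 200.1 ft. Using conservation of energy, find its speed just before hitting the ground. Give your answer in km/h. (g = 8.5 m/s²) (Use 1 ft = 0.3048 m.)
Convert to SI: h = 60.9905 m
mgh = ½mv² ⇒ v = √(2gh) = √(2·8.5·60.9905) = 32.2 m/s = 115.9 km/h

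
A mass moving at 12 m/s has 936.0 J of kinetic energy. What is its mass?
m = 2·KE/v² = 2·936.0/(12)² = 13.0 kg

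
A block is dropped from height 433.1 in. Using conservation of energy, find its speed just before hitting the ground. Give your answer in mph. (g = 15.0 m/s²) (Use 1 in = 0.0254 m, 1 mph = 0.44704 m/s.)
Convert to SI: h = 11.0007 m
mgh = ½mv² ⇒ v = √(2gh) = √(2·15.0·11.0007) = 18.1665 m/s = 40.64 mph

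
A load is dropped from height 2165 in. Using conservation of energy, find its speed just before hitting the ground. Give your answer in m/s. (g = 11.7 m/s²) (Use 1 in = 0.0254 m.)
Convert to SI: h = 54.991 m
mgh = ½mv² ⇒ v = √(2gh) = √(2·11.7·54.991) = 35.87 m/s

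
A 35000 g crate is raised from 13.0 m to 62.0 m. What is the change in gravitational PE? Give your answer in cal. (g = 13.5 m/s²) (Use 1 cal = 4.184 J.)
Convert to SI: m = 35.0 kg, Δh = 49.0 m
ΔPE = mgΔh = (35.0)(13.5)(49.0) = 23152.5 J = 5534 cal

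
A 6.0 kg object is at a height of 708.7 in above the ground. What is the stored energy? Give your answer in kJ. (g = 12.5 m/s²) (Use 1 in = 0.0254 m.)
Convert to SI: m = 6.0 kg, h = 18.001 m
PE = mgh = (6.0)(12.5)(18.001) = 1350.07 J = 1.35 kJ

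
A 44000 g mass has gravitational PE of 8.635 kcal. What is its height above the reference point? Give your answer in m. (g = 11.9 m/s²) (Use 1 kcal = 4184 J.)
Convert to SI: m = 44.0 kg, PE = 36128.8 J
h = PE/(mg) = 36128.8/(44.0·11.9) = 69.0 m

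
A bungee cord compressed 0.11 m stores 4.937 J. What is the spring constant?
k = 2·PE/x² = 2·4.937/(0.11)² = 816.0 N/m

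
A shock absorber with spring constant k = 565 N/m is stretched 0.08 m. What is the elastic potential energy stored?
PE = ½kx² = ½(565)(0.08)² = 1.808 J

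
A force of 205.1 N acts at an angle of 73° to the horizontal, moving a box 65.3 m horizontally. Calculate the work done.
W = F·d·cosθ = (205.1)(65.3)cos(73°) = 3916 J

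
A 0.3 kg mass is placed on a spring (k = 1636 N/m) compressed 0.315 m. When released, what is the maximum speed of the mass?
½kx² = ½mv² ⇒ v = x√(k/m) = (0.315)√(1636/0.3) = 23.26 m/s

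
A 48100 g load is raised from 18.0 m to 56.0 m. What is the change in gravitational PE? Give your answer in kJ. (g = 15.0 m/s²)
Convert to SI: m = 48.1 kg, Δh = 38.0 m
ΔPE = mgΔh = (48.1)(15.0)(38.0) = 27417.0 J = 27.42 kJ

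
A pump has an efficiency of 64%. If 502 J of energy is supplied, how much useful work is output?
W_out = η·W_in = 0.64·502 = 321.28 J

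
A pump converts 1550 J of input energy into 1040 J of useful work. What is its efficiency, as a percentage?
η = W_out/W_in = 1040/1550 = 67.1%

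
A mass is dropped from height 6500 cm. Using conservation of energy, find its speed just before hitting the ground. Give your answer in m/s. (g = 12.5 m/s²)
Convert to SI: h = 65.0 m
mgh = ½mv² ⇒ v = √(2gh) = √(2·12.5·65.0) = 40.31 m/s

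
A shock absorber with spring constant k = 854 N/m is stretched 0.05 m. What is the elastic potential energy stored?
PE = ½kx² = ½(854)(0.05)² = 1.068 J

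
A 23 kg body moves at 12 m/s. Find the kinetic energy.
KE = ½mv² = ½(23)(12)² = 1656.0 J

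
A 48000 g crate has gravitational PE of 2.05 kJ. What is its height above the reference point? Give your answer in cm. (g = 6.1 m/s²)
Convert to SI: m = 48.0 kg, PE = 2050.0 J
h = PE/(mg) = 2050.0/(48.0·6.1) = 7.00137 m = 700.1 cm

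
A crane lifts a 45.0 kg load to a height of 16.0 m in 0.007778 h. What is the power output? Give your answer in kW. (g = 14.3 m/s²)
Convert to SI: m = 45.0 kg, h = 16.0 m, t = 28.0008 s
P = mgh/t = (45.0)(14.3)(16.0)/28.0008 = 367.704 W = 0.3677 kW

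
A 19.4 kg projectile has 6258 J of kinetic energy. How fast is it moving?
v = √(2·KE/m) = √(2·6258/19.4) = 25.4 m/s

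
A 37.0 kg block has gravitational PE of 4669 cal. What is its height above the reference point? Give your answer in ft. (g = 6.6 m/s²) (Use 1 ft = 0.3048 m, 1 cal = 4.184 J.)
Convert to SI: m = 37.0 kg, PE = 19535.1 J
h = PE/(mg) = 19535.1/(37.0·6.6) = 79.9963 m = 262.5 ft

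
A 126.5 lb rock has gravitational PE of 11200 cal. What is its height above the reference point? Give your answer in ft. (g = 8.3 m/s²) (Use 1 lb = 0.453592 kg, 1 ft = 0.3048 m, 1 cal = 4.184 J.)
Convert to SI: m = 57.3794 kg, PE = 46860.8 J
h = PE/(mg) = 46860.8/(57.3794·8.3) = 98.3956 m = 322.8 ft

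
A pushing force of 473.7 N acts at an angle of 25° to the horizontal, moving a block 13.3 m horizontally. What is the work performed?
W = F·d·cosθ = (473.7)(13.3)cos(25°) = 5710 J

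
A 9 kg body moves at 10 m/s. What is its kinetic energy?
KE = ½mv² = ½(9)(10)² = 450.0 J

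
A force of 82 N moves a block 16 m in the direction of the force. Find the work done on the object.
W = F·d = (82)(16) = 1312 J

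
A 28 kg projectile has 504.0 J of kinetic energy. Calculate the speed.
v = √(2·KE/m) = √(2·504.0/28) = 6.0 m/s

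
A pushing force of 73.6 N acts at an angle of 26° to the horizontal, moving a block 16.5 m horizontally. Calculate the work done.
W = F·d·cosθ = (73.6)(16.5)cos(26°) = 1091 J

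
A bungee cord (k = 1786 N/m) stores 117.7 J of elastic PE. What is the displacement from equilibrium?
x = √(2·PE/k) = √(2·117.7/1786) = 0.363 m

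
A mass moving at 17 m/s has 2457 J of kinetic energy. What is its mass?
m = 2·KE/v² = 2·2457/(17)² = 17.0 kg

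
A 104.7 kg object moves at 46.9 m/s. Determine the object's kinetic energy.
KE = ½mv² = ½(104.7)(46.9)² = 115100 J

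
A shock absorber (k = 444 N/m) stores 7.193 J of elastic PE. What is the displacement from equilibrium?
x = √(2·PE/k) = √(2·7.193/444) = 0.18 m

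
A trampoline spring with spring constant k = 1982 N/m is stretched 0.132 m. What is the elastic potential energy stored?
PE = ½kx² = ½(1982)(0.132)² = 17.27 J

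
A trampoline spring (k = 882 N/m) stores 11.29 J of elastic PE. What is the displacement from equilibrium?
x = √(2·PE/k) = √(2·11.29/882) = 0.16 m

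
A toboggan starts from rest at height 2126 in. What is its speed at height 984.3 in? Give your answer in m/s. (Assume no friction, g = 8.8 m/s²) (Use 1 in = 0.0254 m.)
Convert to SI: h₁−h₂ = 28.9992 m
mgh₁ = mgh₂ + ½mv² ⇒ v = √(2g(h₁−h₂)) = √(2·8.8·28.9992) = 22.59 m/s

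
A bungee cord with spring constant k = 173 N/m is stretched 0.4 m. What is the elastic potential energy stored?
PE = ½kx² = ½(173)(0.4)² = 13.84 J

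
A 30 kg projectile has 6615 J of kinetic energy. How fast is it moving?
v = √(2·KE/m) = √(2·6615/30) = 21.0 m/s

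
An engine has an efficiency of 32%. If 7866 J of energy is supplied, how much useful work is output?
W_out = η·W_in = 0.32·7866 = 2517.12 J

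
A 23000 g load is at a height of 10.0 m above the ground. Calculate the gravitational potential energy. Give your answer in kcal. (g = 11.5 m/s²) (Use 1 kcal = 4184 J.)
Convert to SI: m = 23.0 kg, h = 10.0 m
PE = mgh = (23.0)(11.5)(10.0) = 2645.0 J = 0.6322 kcal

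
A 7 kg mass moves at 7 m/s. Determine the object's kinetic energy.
KE = ½mv² = ½(7)(7)² = 171.5 J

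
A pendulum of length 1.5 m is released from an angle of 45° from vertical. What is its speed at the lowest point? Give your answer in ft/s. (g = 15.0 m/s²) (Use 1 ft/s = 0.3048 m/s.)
h = L(1 − cosθ) = 1.5(1 − cos45°) = 0.43934 m
v = √(2gh) = √(2·15.0·0.43934) = 3.63045 m/s = 11.91 ft/s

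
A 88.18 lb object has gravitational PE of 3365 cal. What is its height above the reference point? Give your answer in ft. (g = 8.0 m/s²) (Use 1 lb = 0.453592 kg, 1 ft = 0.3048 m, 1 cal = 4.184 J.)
Convert to SI: m = 39.9977 kg, PE = 14079.2 J
h = PE/(mg) = 14079.2/(39.9977·8.0) = 43.9999 m = 144.4 ft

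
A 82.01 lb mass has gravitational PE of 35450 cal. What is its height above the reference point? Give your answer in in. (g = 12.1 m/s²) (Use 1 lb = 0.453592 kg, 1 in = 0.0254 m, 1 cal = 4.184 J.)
Convert to SI: m = 37.1991 kg, PE = 148323 J
h = PE/(mg) = 148323/(37.1991·12.1) = 329.527 m = 12970 in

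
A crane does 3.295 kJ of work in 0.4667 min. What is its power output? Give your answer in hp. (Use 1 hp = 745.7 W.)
Convert to SI: W = 3295.0 J, t = 28.002 s
P = W/t = 3295.0/28.002 = 117.67 W = 0.1578 hp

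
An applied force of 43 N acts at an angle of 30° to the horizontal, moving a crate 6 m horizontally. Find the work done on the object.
W = F·d·cosθ = (43)(6)cos(30°) = 223.4 J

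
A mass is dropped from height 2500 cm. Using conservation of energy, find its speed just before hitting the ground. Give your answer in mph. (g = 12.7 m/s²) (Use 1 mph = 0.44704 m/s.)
Convert to SI: h = 25.0 m
mgh = ½mv² ⇒ v = √(2gh) = √(2·12.7·25.0) = 25.1992 m/s = 56.37 mph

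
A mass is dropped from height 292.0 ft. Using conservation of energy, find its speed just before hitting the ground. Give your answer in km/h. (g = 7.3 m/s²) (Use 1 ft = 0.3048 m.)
Convert to SI: h = 89.0016 m
mgh = ½mv² ⇒ v = √(2gh) = √(2·7.3·89.0016) = 36.0475 m/s = 129.8 km/h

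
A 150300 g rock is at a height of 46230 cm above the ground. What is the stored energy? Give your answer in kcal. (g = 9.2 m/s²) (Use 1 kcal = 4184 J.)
Convert to SI: m = 150.3 kg, h = 462.3 m
PE = mgh = (150.3)(9.2)(462.3) = 639250 J = 152.8 kcal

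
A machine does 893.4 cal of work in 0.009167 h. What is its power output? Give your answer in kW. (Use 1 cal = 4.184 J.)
Convert to SI: W = 3737.99 J, t = 33.0012 s
P = W/t = 3737.99/33.0012 = 113.268 W = 0.1133 kW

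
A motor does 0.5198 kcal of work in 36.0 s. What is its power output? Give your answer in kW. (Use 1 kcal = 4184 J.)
Convert to SI: W = 2174.84 J, t = 36.0 s
P = W/t = 2174.84/36.0 = 60.4123 W = 0.06041 kW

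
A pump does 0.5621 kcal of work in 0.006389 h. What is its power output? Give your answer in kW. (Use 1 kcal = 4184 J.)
Convert to SI: W = 2351.83 J, t = 23.0004 s
P = W/t = 2351.83/23.0004 = 102.252 W = 0.1023 kW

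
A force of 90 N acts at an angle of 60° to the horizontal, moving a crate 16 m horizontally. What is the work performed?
W = F·d·cosθ = (90)(16)cos(60°) = 720.0 J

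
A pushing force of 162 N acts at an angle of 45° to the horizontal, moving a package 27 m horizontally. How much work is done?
W = F·d·cosθ = (162)(27)cos(45°) = 3093 J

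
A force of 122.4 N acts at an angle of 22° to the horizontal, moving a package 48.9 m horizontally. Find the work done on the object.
W = F·d·cosθ = (122.4)(48.9)cos(22°) = 5550 J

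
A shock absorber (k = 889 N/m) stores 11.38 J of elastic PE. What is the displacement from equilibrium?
x = √(2·PE/k) = √(2·11.38/889) = 0.16 m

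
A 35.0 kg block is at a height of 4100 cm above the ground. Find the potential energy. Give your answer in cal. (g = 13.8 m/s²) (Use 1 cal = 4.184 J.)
Convert to SI: m = 35.0 kg, h = 41.0 m
PE = mgh = (35.0)(13.8)(41.0) = 19803.0 J = 4733 cal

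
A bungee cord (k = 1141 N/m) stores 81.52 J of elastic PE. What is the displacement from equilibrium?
x = √(2·PE/k) = √(2·81.52/1141) = 0.378 m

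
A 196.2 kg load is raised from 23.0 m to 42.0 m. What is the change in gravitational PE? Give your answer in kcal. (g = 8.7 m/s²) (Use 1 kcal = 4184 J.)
ΔPE = mgΔh = (196.2)(8.7)(19.0) = 32431.9 J = 7.751 kcal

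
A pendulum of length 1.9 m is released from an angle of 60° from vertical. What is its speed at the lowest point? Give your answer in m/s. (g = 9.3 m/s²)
h = L(1 − cosθ) = 1.9(1 − cos60°) = 0.95 m
v = √(2gh) = √(2·9.3·0.95) = 4.204 m/s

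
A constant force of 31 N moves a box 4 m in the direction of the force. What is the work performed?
W = F·d = (31)(4) = 124.0 J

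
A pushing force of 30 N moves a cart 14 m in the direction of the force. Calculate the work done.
W = F·d = (30)(14) = 420.0 J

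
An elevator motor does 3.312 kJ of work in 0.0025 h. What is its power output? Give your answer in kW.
Convert to SI: W = 3312.0 J, t = 9.0 s
P = W/t = 3312.0/9.0 = 368.0 W = 0.368 kW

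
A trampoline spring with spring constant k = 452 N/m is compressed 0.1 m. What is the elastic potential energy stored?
PE = ½kx² = ½(452)(0.1)² = 2.26 J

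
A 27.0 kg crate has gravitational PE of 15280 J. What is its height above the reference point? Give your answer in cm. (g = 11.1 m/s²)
h = PE/(mg) = 15280.0/(27.0·11.1) = 50.9843 m = 5098 cm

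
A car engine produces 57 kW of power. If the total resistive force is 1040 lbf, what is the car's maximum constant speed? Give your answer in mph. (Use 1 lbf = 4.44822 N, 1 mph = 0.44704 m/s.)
Convert to SI: F = 4626.15 N
P = Fv ⇒ v = P/F = 57000 W/4626.15 N = 12.3213 m/s = 27.56 mph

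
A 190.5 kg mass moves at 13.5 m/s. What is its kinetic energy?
KE = ½mv² = ½(190.5)(13.5)² = 17360 J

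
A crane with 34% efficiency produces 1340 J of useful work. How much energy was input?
W_in = W_out/η = 1340/0.34 = 3941 J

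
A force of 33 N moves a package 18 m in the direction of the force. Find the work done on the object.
W = F·d = (33)(18) = 594.0 J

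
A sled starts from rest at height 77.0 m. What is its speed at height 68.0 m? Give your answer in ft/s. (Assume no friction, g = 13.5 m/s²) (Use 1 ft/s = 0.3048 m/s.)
mgh₁ = mgh₂ + ½mv² ⇒ v = √(2g(h₁−h₂)) = √(2·13.5·9.0) = 15.5885 m/s = 51.14 ft/s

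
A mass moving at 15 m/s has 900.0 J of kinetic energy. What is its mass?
m = 2·KE/v² = 2·900.0/(15)² = 8.0 kg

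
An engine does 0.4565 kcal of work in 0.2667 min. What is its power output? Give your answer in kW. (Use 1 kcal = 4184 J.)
Convert to SI: W = 1910.0 J, t = 16.002 s
P = W/t = 1910.0/16.002 = 119.36 W = 0.1194 kW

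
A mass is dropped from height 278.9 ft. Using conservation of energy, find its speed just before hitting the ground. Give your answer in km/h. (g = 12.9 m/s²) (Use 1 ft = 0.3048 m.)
Convert to SI: h = 85.0087 m
mgh = ½mv² ⇒ v = √(2gh) = √(2·12.9·85.0087) = 46.8319 m/s = 168.6 km/h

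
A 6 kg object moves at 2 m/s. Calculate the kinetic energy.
KE = ½mv² = ½(6)(2)² = 12.0 J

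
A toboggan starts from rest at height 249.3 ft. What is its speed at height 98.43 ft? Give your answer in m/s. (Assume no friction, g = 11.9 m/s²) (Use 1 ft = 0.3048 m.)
Convert to SI: h₁−h₂ = 45.9852 m
mgh₁ = mgh₂ + ½mv² ⇒ v = √(2g(h₁−h₂)) = √(2·11.9·45.9852) = 33.08 m/s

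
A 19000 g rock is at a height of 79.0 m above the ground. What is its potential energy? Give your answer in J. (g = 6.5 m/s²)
Convert to SI: m = 19.0 kg, h = 79.0 m
PE = mgh = (19.0)(6.5)(79.0) = 9757 J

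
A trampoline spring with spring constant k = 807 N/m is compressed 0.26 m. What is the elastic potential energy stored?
PE = ½kx² = ½(807)(0.26)² = 27.28 J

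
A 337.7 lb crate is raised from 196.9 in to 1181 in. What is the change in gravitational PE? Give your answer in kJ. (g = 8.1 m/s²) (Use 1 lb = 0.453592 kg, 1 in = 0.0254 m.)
Convert to SI: m = 153.178 kg, Δh = 24.9961 m
ΔPE = mgΔh = (153.178)(8.1)(24.9961) = 31013.8 J = 31.01 kJ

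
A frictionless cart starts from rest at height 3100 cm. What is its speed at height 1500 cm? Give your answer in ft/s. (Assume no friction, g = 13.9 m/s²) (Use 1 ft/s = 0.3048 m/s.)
Convert to SI: h₁−h₂ = 16.0 m
mgh₁ = mgh₂ + ½mv² ⇒ v = √(2g(h₁−h₂)) = √(2·13.9·16.0) = 21.0903 m/s = 69.19 ft/s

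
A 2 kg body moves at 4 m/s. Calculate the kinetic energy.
KE = ½mv² = ½(2)(4)² = 16.0 J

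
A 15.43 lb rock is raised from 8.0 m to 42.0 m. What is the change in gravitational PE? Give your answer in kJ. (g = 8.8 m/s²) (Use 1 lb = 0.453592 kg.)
Convert to SI: m = 6.99892 kg, Δh = 34.0 m
ΔPE = mgΔh = (6.99892)(8.8)(34.0) = 2094.08 J = 2.094 kJ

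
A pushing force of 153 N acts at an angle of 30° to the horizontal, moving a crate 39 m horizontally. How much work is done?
W = F·d·cosθ = (153)(39)cos(30°) = 5168 J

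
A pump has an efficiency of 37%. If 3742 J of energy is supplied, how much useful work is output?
W_out = η·W_in = 0.37·3742 = 1384.54 J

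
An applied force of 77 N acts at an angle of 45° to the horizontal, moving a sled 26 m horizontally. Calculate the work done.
W = F·d·cosθ = (77)(26)cos(45°) = 1416 J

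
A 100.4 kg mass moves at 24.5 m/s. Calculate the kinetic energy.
KE = ½mv² = ½(100.4)(24.5)² = 30130 J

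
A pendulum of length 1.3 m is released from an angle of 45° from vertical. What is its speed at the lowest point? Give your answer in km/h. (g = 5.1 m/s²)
h = L(1 − cosθ) = 1.3(1 − cos45°) = 0.380761 m
v = √(2gh) = √(2·5.1·0.380761) = 1.97073 m/s = 7.095 km/h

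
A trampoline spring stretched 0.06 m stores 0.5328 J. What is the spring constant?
k = 2·PE/x² = 2·0.5328/(0.06)² = 296.0 N/m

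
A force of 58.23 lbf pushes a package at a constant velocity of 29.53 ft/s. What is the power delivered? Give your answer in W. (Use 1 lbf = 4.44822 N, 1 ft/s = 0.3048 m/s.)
Convert to SI: F = 259.02 N, v = 9.00074 m/s
P = Fv = (259.02)(9.00074) = 2331 W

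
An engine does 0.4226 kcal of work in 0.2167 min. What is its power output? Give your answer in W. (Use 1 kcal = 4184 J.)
Convert to SI: W = 1768.16 J, t = 13.002 s
P = W/t = 1768.16/13.002 = 136.0 W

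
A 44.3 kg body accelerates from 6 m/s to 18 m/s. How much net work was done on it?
W = ΔKE = ½m(v₂² − v₁²) = ½(44.3)(18² − 6²) = 6379.2 J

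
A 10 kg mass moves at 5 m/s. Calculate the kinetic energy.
KE = ½mv² = ½(10)(5)² = 125.0 J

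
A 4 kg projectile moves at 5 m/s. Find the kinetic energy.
KE = ½mv² = ½(4)(5)² = 50.0 J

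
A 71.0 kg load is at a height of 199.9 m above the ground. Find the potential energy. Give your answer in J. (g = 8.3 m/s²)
PE = mgh = (71.0)(8.3)(199.9) = 117800 J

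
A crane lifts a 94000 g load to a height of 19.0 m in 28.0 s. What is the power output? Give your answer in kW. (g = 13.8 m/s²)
Convert to SI: m = 94.0 kg, h = 19.0 m, t = 28.0 s
P = mgh/t = (94.0)(13.8)(19.0)/28.0 = 880.243 W = 0.8802 kW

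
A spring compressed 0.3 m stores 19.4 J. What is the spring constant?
k = 2·PE/x² = 2·19.4/(0.3)² = 431.1 N/m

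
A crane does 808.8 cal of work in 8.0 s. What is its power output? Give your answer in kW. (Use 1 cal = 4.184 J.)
Convert to SI: W = 3384.02 J, t = 8.0 s
P = W/t = 3384.02/8.0 = 423.002 W = 0.423 kW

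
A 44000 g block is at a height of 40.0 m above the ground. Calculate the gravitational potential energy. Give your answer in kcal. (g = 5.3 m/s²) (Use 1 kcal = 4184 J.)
Convert to SI: m = 44.0 kg, h = 40.0 m
PE = mgh = (44.0)(5.3)(40.0) = 9328.0 J = 2.229 kcal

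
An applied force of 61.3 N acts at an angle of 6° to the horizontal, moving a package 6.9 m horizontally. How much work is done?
W = F·d·cosθ = (61.3)(6.9)cos(6°) = 420.7 J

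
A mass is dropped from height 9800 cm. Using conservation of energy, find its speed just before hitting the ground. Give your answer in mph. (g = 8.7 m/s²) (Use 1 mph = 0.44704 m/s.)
Convert to SI: h = 98.0 m
mgh = ½mv² ⇒ v = √(2gh) = √(2·8.7·98.0) = 41.2941 m/s = 92.37 mph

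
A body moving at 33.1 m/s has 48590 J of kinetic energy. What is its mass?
m = 2·KE/v² = 2·48590/(33.1)² = 88.7 kg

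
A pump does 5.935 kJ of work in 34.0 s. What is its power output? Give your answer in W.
Convert to SI: W = 5935.0 J, t = 34.0 s
P = W/t = 5935.0/34.0 = 174.6 W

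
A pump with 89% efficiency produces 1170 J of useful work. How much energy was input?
W_in = W_out/η = 1170/0.89 = 1315 J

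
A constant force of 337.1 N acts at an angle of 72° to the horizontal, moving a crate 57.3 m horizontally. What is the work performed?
W = F·d·cosθ = (337.1)(57.3)cos(72°) = 5969 J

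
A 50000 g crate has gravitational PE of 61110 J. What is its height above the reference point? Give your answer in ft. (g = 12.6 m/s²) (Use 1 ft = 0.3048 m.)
Convert to SI: m = 50.0 kg, PE = 61110.0 J
h = PE/(mg) = 61110.0/(50.0·12.6) = 97.0 m = 318.2 ft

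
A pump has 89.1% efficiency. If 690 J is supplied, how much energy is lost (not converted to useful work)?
W_lost = W_in(1 − η) = 690·(1 − 0.891) = 75.21 J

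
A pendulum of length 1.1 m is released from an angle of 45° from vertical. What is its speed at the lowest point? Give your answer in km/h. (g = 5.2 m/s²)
h = L(1 − cosθ) = 1.1(1 − cos45°) = 0.322183 m
v = √(2gh) = √(2·5.2·0.322183) = 1.83049 m/s = 6.59 km/h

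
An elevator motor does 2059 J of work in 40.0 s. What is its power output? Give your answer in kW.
P = W/t = 2059.0/40.0 = 51.475 W = 0.05148 kW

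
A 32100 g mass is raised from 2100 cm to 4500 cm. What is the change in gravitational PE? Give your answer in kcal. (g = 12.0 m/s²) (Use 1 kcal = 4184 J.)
Convert to SI: m = 32.1 kg, Δh = 24.0 m
ΔPE = mgΔh = (32.1)(12.0)(24.0) = 9244.8 J = 2.21 kcal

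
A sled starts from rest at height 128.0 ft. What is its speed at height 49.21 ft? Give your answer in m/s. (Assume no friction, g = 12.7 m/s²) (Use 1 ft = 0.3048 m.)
Convert to SI: h₁−h₂ = 24.0152 m
mgh₁ = mgh₂ + ½mv² ⇒ v = √(2g(h₁−h₂)) = √(2·12.7·24.0152) = 24.7 m/s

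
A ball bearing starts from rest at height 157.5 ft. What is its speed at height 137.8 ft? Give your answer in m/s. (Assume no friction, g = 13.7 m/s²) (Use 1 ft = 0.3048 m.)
Convert to SI: h₁−h₂ = 6.00456 m
mgh₁ = mgh₂ + ½mv² ⇒ v = √(2g(h₁−h₂)) = √(2·13.7·6.00456) = 12.83 m/s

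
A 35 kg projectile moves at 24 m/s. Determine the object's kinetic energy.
KE = ½mv² = ½(35)(24)² = 10080.0 J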